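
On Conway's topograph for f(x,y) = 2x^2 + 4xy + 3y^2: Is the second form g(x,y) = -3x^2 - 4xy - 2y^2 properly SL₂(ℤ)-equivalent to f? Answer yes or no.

D₁ = -8, D₂ = -8
f: translate: b→0 (≡4 mod 4), so (2,4,3)→(2,0,1)
f: flip: (2,0,1)→(1,0,2)
f: reduced (well bottom): (1,0,2) with a≤c, −a<b≤a
g is negative-definite; reduce −g:
−g: translate: b→-2 (≡4 mod 6), so (3,4,2)→(3,-2,1)
−g: flip: (3,-2,1)→(1,2,3)
−g: translate: b→0 (≡2 mod 2), so (1,2,3)→(1,0,2)
−g: reduced (well bottom): (1,0,2) with a≤c, −a<b≤a
flip sign back: reduced form of g is (-1,0,-2)
reduced forms (1, 0, 2) vs (-1, 0, -2) ⇒ inequivalent

no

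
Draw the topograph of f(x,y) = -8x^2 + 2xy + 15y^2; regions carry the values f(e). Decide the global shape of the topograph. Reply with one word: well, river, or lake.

D = b²−4ac = 2² − 4·(-8)·15 = 484
D = 22² is a perfect square ⇒ form factors over ℤ ⇒ lakes

lake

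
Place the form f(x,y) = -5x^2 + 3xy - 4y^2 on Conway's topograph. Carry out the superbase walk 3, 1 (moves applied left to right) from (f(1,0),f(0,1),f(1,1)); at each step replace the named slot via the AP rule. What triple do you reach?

start (-5,-4,-6) = (f(1,0),f(0,1),f(1,1))
replace slot 3: 2·((-5)+(-4)) − (-6) = -12 → (-5,-4,-12)
replace slot 1: 2·((-4)+(-12)) − (-5) = -27 → (-27,-4,-12)

-27,-4,-12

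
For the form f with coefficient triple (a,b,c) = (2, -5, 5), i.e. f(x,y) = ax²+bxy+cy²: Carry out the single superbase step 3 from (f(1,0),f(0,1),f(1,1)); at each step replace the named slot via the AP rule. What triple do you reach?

start (2,5,2) = (f(1,0),f(0,1),f(1,1))
replace slot 3: 2·(2+5) − 2 = 12 → (2,5,12)

2,5,12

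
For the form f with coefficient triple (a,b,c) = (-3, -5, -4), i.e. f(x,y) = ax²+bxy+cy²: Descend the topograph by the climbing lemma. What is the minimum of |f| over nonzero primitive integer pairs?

translate: b→-1 (≡5 mod 6), so (3,5,4)→(3,-1,2)
flip: (3,-1,2)→(2,1,3)
reduced (well bottom): (2,1,3) with a≤c, −a<b≤a
well minimum |f| = |-2| = 2 (negative-definite)

2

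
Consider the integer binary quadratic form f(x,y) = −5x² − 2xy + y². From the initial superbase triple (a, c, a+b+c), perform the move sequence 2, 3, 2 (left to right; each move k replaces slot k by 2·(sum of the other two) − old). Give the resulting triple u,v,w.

start (-5,1,-6) = (f(1,0),f(0,1),f(1,1))
replace slot 2: 2·((-5)+(-6)) − 1 = -23 → (-5,-23,-6)
replace slot 3: 2·((-5)+(-23)) − (-6) = -50 → (-5,-23,-50)
replace slot 2: 2·((-5)+(-50)) − (-23) = -87 → (-5,-87,-50)

-5,-87,-50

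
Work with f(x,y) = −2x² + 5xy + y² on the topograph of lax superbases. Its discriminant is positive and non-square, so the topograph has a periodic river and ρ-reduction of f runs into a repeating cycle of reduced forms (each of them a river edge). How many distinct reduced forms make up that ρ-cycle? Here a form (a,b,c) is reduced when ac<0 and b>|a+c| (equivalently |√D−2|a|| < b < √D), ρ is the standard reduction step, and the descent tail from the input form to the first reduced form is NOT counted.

D = 33, ⌊√D⌋ = 5
river: ρ → (1,5,-2)
river: ρ → (-2,3,3)
river: ρ → (3,3,-2)
river: ρ → (-2,5,1)
ρ-cycle length = 4 (tail of 0 descent steps not counted)

4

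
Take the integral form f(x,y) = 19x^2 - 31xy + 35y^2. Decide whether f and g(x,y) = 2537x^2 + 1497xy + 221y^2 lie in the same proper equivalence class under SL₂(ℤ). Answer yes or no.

D₁ = -1699, D₂ = -1699
f: translate: b→7 (≡-31 mod 38), so (19,-31,35)→(19,7,23)
f: reduced (well bottom): (19,7,23) with a≤c, −a<b≤a
g: flip: (2537,1497,221)→(221,-1497,2537)
g: translate: b→-171 (≡-1497 mod 442), so (221,-1497,2537)→(221,-171,35)
g: flip: (221,-171,35)→(35,171,221)
g: translate: b→31 (≡171 mod 70), so (35,171,221)→(35,31,19)
g: flip: (35,31,19)→(19,-31,35)
g: translate: b→7 (≡-31 mod 38), so (19,-31,35)→(19,7,23)
g: reduced (well bottom): (19,7,23) with a≤c, −a<b≤a
reduced forms (19, 7, 23) vs (19, 7, 23) ⇒ equivalent

yes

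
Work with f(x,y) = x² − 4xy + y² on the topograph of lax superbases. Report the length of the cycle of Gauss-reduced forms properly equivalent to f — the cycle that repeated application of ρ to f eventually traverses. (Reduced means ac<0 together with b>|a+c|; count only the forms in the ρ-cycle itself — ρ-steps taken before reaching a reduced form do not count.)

D = 12, ⌊√D⌋ = 3
descent: ρ → (1,2,-2)  [lands on river]
river: ρ → (-2,2,1)
ρ-cycle length = 2 (tail of 1 descent step not counted)

2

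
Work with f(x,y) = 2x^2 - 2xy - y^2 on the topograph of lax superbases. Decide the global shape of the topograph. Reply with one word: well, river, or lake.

D = b²−4ac = (-2)² − 4·2·(-1) = 12
D > 0 non-square ⇒ indefinite ⇒ periodic river

river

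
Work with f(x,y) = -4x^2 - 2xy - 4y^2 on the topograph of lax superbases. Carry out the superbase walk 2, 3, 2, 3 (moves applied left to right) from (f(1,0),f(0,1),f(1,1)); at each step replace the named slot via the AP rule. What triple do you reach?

start (-4,-4,-10) = (f(1,0),f(0,1),f(1,1))
replace slot 2: 2·((-4)+(-10)) − (-4) = -24 → (-4,-24,-10)
replace slot 3: 2·((-4)+(-24)) − (-10) = -46 → (-4,-24,-46)
replace slot 2: 2·((-4)+(-46)) − (-24) = -76 → (-4,-76,-46)
replace slot 3: 2·((-4)+(-76)) − (-46) = -114 → (-4,-76,-114)

-4,-76,-114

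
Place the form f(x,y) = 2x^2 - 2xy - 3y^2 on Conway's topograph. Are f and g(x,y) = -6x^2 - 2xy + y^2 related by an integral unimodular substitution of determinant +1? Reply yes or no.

D₁ = 28, D₂ = 28
river cycle of f (length 4): (-3, 2, 2), (2, 2, -3), (-3, 4, 1), (1, 4, -3)
river cycle of g (length 4): (1, 4, -3), (-3, 2, 2), (2, 2, -3), (-3, 4, 1)
cycles coincide ⇒ equivalent

yes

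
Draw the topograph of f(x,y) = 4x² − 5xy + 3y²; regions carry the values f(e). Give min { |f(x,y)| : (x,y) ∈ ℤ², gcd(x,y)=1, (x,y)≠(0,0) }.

translate: b→3 (≡-5 mod 8), so (4,-5,3)→(4,3,2)
flip: (4,3,2)→(2,-3,4)
translate: b→1 (≡-3 mod 4), so (2,-3,4)→(2,1,3)
reduced (well bottom): (2,1,3) with a≤c, −a<b≤a
well minimum = a = 2

2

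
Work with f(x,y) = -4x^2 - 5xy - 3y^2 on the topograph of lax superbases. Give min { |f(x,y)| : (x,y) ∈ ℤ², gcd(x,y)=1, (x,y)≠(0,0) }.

translate: b→-3 (≡5 mod 8), so (4,5,3)→(4,-3,2)
flip: (4,-3,2)→(2,3,4)
translate: b→-1 (≡3 mod 4), so (2,3,4)→(2,-1,3)
reduced (well bottom): (2,-1,3) with a≤c, −a<b≤a
well minimum |f| = |-2| = 2 (negative-definite)

2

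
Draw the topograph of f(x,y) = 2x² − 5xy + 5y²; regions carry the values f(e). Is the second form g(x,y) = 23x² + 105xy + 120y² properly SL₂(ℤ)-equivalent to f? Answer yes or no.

D₁ = -15, D₂ = -15
f: translate: b→-1 (≡-5 mod 4), so (2,-5,5)→(2,-1,2)
f: flip: (2,-1,2)→(2,1,2)
f: reduced (well bottom): (2,1,2) with a≤c, −a<b≤a
g: translate: b→13 (≡105 mod 46), so (23,105,120)→(23,13,2)
g: flip: (23,13,2)→(2,-13,23)
g: translate: b→-1 (≡-13 mod 4), so (2,-13,23)→(2,-1,2)
g: flip: (2,-1,2)→(2,1,2)
g: reduced (well bottom): (2,1,2) with a≤c, −a<b≤a
reduced forms (2, 1, 2) vs (2, 1, 2) ⇒ equivalent

yes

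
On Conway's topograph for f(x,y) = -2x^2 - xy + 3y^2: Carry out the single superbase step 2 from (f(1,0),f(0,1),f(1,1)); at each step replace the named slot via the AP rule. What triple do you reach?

start (-2,3,0) = (f(1,0),f(0,1),f(1,1))
replace slot 2: 2·((-2)+0) − 3 = -7 → (-2,-7,0)

-2,-7,0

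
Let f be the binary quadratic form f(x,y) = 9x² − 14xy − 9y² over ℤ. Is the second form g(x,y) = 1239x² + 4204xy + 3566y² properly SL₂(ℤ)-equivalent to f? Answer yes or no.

D₁ = 520, D₂ = 520
river cycle of f (length 6): (-9, 14, 9), (9, 22, -1), (-1, 22, 9), (9, 14, -9), (-9, 22, 1), (1, 22, -9)
river cycle of g (length 6): (9, 22, -1), (-1, 22, 9), (9, 14, -9), (-9, 22, 1), (1, 22, -9), (-9, 14, 9)
cycles coincide ⇒ equivalent

yes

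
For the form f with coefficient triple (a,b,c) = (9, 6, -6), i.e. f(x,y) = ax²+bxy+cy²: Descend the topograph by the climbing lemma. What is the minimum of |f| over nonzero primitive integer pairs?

river: ρ → (-6,6,9)
river: ρ → (9,12,-3)
river: ρ → (-3,12,9)
river: ρ → (9,6,-6)
closes: descent 0, river 4
min |a| on river = 3

3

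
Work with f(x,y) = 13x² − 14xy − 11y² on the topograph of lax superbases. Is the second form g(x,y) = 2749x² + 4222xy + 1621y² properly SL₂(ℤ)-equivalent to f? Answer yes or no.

D₁ = 768, D₂ = 768
river cycle of f (length 8): (-11, 14, 13), (13, 12, -12), (-12, 12, 13), (13, 14, -11), (-11, 8, 16), (16, 24, -3), (-3, 24, 16), (16, 8, -11)
river cycle of g (length 8): (13, 12, -12), (-12, 12, 13), (13, 14, -11), (-11, 8, 16), (16, 24, -3), (-3, 24, 16), (16, 8, -11), (-11, 14, 13)
cycles coincide ⇒ equivalent

yes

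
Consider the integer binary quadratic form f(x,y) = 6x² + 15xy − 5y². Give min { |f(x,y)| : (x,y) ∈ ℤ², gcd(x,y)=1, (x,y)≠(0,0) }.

river: ρ → (-5,15,6)
river: ρ → (6,9,-11)
river: ρ → (-11,13,4)
river: ρ → (4,11,-14)
river: ρ → (-14,17,1)
river: ρ → (1,17,-14)
river: ρ → (-14,11,4)
river: ρ → (4,13,-11)
river: ρ → (-11,9,6)
river: ρ → (6,15,-5)
closes: descent 0, river 10
min |a| on river = 1

1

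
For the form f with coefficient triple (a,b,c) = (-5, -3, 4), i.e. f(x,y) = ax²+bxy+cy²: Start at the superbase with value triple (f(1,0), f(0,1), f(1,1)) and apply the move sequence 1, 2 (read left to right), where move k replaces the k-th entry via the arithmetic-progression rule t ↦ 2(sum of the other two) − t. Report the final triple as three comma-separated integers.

start (-5,4,-4) = (f(1,0),f(0,1),f(1,1))
replace slot 1: 2·(4+(-4)) − (-5) = 5 → (5,4,-4)
replace slot 2: 2·(5+(-4)) − 4 = -2 → (5,-2,-4)

5,-2,-4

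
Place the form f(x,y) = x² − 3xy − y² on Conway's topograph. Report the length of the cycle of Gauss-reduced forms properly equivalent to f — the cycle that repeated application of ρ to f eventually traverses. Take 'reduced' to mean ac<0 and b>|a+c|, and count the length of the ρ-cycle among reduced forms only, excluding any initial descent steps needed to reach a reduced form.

D = 13, ⌊√D⌋ = 3
descent: ρ → (-1,3,1)  [lands on river]
river: ρ → (1,3,-1)
ρ-cycle length = 2 (tail of 1 descent step not counted)

2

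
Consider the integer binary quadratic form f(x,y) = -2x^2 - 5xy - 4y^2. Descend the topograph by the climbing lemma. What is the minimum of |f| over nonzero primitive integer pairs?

translate: b→1 (≡5 mod 4), so (2,5,4)→(2,1,1)
flip: (2,1,1)→(1,-1,2)
translate: b→1 (≡-1 mod 2), so (1,-1,2)→(1,1,2)
reduced (well bottom): (1,1,2) with a≤c, −a<b≤a
well minimum |f| = |-1| = 1 (negative-definite)

1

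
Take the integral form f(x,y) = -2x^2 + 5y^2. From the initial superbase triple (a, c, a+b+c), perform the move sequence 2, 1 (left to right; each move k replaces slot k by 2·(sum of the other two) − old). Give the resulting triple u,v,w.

start (-2,5,3) = (f(1,0),f(0,1),f(1,1))
replace slot 2: 2·((-2)+3) − 5 = -3 → (-2,-3,3)
replace slot 1: 2·((-3)+3) − (-2) = 2 → (2,-3,3)

2,-3,3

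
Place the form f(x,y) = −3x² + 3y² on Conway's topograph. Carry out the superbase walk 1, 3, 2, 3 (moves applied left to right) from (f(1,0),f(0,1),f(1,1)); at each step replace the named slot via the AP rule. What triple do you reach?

start (-3,3,0) = (f(1,0),f(0,1),f(1,1))
replace slot 1: 2·(3+0) − (-3) = 9 → (9,3,0)
replace slot 3: 2·(9+3) − 0 = 24 → (9,3,24)
replace slot 2: 2·(9+24) − 3 = 63 → (9,63,24)
replace slot 3: 2·(9+63) − 24 = 120 → (9,63,120)

9,63,120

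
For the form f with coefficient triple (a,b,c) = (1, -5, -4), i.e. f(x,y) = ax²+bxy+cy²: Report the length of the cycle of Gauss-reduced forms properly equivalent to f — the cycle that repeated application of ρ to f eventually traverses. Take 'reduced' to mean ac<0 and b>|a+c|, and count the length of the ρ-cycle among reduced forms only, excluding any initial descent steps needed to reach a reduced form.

D = 41, ⌊√D⌋ = 6
descent: ρ → (-4,5,1)  [lands on river]
river: ρ → (1,5,-4)
river: ρ → (-4,3,2)
river: ρ → (2,5,-2)
river: ρ → (-2,3,4)
river: ρ → (4,5,-1)
river: ρ → (-1,5,4)
river: ρ → (4,3,-2)
river: ρ → (-2,5,2)
river: ρ → (2,3,-4)
ρ-cycle length = 10 (tail of 1 descent step not counted)

10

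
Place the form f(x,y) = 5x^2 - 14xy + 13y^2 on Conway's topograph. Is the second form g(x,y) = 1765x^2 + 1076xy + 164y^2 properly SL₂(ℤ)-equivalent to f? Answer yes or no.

D₁ = -64, D₂ = -64
f: translate: b→-4 (≡-14 mod 10), so (5,-14,13)→(5,-4,4)
f: flip: (5,-4,4)→(4,4,5)
f: reduced (well bottom): (4,4,5) with a≤c, −a<b≤a
g: flip: (1765,1076,164)→(164,-1076,1765)
g: translate: b→-92 (≡-1076 mod 328), so (164,-1076,1765)→(164,-92,13)
g: flip: (164,-92,13)→(13,92,164)
g: translate: b→-12 (≡92 mod 26), so (13,92,164)→(13,-12,4)
g: flip: (13,-12,4)→(4,12,13)
g: translate: b→4 (≡12 mod 8), so (4,12,13)→(4,4,5)
g: reduced (well bottom): (4,4,5) with a≤c, −a<b≤a
reduced forms (4, 4, 5) vs (4, 4, 5) ⇒ equivalent

yes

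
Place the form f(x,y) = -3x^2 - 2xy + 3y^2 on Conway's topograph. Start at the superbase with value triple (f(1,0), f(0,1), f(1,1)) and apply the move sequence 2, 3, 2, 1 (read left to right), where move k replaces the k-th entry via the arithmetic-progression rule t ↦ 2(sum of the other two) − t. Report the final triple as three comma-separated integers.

start (-3,3,-2) = (f(1,0),f(0,1),f(1,1))
replace slot 2: 2·((-3)+(-2)) − 3 = -13 → (-3,-13,-2)
replace slot 3: 2·((-3)+(-13)) − (-2) = -30 → (-3,-13,-30)
replace slot 2: 2·((-3)+(-30)) − (-13) = -53 → (-3,-53,-30)
replace slot 1: 2·((-53)+(-30)) − (-3) = -163 → (-163,-53,-30)

-163,-53,-30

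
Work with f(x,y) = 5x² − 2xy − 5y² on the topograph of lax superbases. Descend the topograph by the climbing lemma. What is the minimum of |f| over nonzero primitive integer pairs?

descent: ρ → (-5,2,5)  [lands on river]
river: ρ → (5,8,-2)
river: ρ → (-2,8,5)
river: ρ → (5,2,-5)
river: ρ → (-5,8,2)
river: ρ → (2,8,-5)
closes: descent 1, river 6
min |a| on river = 2

2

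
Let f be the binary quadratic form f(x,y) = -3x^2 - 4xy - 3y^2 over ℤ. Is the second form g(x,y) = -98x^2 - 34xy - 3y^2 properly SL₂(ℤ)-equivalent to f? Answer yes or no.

D₁ = -20, D₂ = -20
f is negative-definite; reduce −f:
−f: translate: b→-2 (≡4 mod 6), so (3,4,3)→(3,-2,2)
−f: flip: (3,-2,2)→(2,2,3)
−f: reduced (well bottom): (2,2,3) with a≤c, −a<b≤a
flip sign back: reduced form of f is (-2,-2,-3)
g is negative-definite; reduce −g:
−g: flip: (98,34,3)→(3,-34,98)
−g: translate: b→2 (≡-34 mod 6), so (3,-34,98)→(3,2,2)
−g: flip: (3,2,2)→(2,-2,3)
−g: translate: b→2 (≡-2 mod 4), so (2,-2,3)→(2,2,3)
−g: reduced (well bottom): (2,2,3) with a≤c, −a<b≤a
flip sign back: reduced form of g is (-2,-2,-3)
reduced forms (-2, -2, -3) vs (-2, -2, -3) ⇒ equivalent

yes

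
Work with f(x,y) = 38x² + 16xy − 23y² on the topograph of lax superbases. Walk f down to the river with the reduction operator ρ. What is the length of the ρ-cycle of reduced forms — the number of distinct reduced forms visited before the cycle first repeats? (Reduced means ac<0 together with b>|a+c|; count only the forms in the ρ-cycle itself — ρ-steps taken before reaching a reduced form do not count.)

D = 3752, ⌊√D⌋ = 61
river: ρ → (-23,30,31)
river: ρ → (31,32,-22)
river: ρ → (-22,56,7)
river: ρ → (7,56,-22)
river: ρ → (-22,32,31)
river: ρ → (31,30,-23)
river: ρ → (-23,16,38)
river: ρ → (38,60,-1)
river: ρ → (-1,60,38)
river: ρ → (38,16,-23)
ρ-cycle length = 10 (tail of 0 descent steps not counted)

10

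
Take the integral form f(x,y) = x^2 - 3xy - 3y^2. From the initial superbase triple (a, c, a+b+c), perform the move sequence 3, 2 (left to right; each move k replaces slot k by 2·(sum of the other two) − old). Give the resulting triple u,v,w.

start (1,-3,-5) = (f(1,0),f(0,1),f(1,1))
replace slot 3: 2·(1+(-3)) − (-5) = 1 → (1,-3,1)
replace slot 2: 2·(1+1) − (-3) = 7 → (1,7,1)

1,7,1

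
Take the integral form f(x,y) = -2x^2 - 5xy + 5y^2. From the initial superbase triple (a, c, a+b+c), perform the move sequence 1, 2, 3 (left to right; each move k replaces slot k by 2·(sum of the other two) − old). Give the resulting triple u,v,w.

start (-2,5,-2) = (f(1,0),f(0,1),f(1,1))
replace slot 1: 2·(5+(-2)) − (-2) = 8 → (8,5,-2)
replace slot 2: 2·(8+(-2)) − 5 = 7 → (8,7,-2)
replace slot 3: 2·(8+7) − (-2) = 32 → (8,7,32)

8,7,32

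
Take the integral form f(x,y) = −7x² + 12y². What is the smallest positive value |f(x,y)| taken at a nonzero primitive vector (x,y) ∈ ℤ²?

descent: ρ → (12,0,-7)
descent: ρ → (-7,14,5)  [lands on river]
river: ρ → (5,16,-4)
river: ρ → (-4,16,5)
river: ρ → (5,14,-7)
closes: descent 2, river 4
min |a| on river = 4

4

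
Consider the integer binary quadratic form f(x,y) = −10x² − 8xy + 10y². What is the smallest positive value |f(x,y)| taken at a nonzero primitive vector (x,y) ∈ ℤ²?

descent: ρ → (10,8,-10)  [lands on river]
river: ρ → (-10,12,8)
river: ρ → (8,20,-2)
river: ρ → (-2,20,8)
river: ρ → (8,12,-10)
river: ρ → (-10,8,10)
river: ρ → (10,12,-8)
river: ρ → (-8,20,2)
river: ρ → (2,20,-8)
river: ρ → (-8,12,10)
closes: descent 1, river 10
min |a| on river = 2

2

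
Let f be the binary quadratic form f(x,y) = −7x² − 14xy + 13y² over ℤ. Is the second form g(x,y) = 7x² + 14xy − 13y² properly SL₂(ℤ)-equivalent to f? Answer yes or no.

D₁ = 560, D₂ = 560
river cycle of f (length 6): (13, 14, -7), (-7, 14, 13), (13, 12, -8), (-8, 20, 5), (5, 20, -8), (-8, 12, 13)
river cycle of g (length 6): (-13, 12, 8), (8, 20, -5), (-5, 20, 8), (8, 12, -13), (-13, 14, 7), (7, 14, -13)
cycles differ ⇒ inequivalent

no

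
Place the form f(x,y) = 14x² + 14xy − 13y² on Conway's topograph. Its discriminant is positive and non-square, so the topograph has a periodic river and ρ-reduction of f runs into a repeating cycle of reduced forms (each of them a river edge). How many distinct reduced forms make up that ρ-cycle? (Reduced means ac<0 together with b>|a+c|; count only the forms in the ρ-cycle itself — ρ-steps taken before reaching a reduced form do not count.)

D = 924, ⌊√D⌋ = 30
river: ρ → (-13,12,15)
river: ρ → (15,18,-10)
river: ρ → (-10,22,11)
river: ρ → (11,22,-10)
river: ρ → (-10,18,15)
river: ρ → (15,12,-13)
river: ρ → (-13,14,14)
river: ρ → (14,14,-13)
ρ-cycle length = 8 (tail of 0 descent steps not counted)

8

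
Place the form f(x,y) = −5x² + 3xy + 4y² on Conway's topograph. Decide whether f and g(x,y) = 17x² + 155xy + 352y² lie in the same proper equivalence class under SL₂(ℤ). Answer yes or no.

D₁ = 89, D₂ = 89
river cycle of f (length 14): (4, 5, -4), (-4, 3, 5), (5, 7, -2), (-2, 9, 1), (1, 9, -2), (-2, 7, 5), (5, 3, -4), (-4, 5, 4), (4, 3, -5), (-5, 7, 2), … (4 more)
river cycle of g (length 14): (2, 7, -5), (-5, 3, 4), (4, 5, -4), (-4, 3, 5), (5, 7, -2), (-2, 9, 1), (1, 9, -2), (-2, 7, 5), (5, 3, -4), (-4, 5, 4), … (4 more)
cycles coincide ⇒ equivalent

yes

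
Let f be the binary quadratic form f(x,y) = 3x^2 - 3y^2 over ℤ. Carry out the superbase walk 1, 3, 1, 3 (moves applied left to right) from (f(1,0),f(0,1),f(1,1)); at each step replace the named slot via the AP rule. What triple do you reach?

start (3,-3,0) = (f(1,0),f(0,1),f(1,1))
replace slot 1: 2·((-3)+0) − 3 = -9 → (-9,-3,0)
replace slot 3: 2·((-9)+(-3)) − 0 = -24 → (-9,-3,-24)
replace slot 1: 2·((-3)+(-24)) − (-9) = -45 → (-45,-3,-24)
replace slot 3: 2·((-45)+(-3)) − (-24) = -72 → (-45,-3,-72)

-45,-3,-72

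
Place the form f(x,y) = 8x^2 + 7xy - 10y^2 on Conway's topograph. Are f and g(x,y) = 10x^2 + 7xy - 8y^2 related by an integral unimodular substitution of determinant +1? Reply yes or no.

D₁ = 369, D₂ = 369
river cycle of f (length 16): (-10, 13, 5), (5, 17, -4), (-4, 15, 9), (9, 3, -10), (-10, 17, 2), (2, 19, -1), (-1, 19, 2), (2, 17, -10), (-10, 3, 9), (9, 15, -4), … (6 more)
river cycle of g (length 16): (-8, 9, 9), (9, 9, -8), (-8, 7, 10), (10, 13, -5), (-5, 17, 4), (4, 15, -9), (-9, 3, 10), (10, 17, -2), (-2, 19, 1), (1, 19, -2), … (6 more)
cycles differ ⇒ inequivalent

no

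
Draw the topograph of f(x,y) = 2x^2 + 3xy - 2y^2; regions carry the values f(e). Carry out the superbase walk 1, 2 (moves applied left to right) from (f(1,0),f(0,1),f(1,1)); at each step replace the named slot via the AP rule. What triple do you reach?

start (2,-2,3) = (f(1,0),f(0,1),f(1,1))
replace slot 1: 2·((-2)+3) − 2 = 0 → (0,-2,3)
replace slot 2: 2·(0+3) − (-2) = 8 → (0,8,3)

0,8,3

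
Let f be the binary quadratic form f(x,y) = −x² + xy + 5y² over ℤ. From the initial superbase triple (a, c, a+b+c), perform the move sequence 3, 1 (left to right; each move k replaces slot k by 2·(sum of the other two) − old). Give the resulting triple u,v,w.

start (-1,5,5) = (f(1,0),f(0,1),f(1,1))
replace slot 3: 2·((-1)+5) − 5 = 3 → (-1,5,3)
replace slot 1: 2·(5+3) − (-1) = 17 → (17,5,3)

17,5,3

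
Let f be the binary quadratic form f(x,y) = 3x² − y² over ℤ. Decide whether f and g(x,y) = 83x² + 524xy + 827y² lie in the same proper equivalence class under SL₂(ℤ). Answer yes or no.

D₁ = 12, D₂ = 12
river cycle of f (length 2): (-1, 2, 2), (2, 2, -1)
river cycle of g (length 2): (2, 2, -1), (-1, 2, 2)
cycles coincide ⇒ equivalent

yes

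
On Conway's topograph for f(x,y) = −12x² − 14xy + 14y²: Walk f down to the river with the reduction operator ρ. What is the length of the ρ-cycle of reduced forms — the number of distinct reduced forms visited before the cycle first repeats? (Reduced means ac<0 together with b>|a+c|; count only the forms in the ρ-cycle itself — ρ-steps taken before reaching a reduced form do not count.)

D = 868, ⌊√D⌋ = 29
descent: ρ → (14,14,-12)  [lands on river]
river: ρ → (-12,10,16)
river: ρ → (16,22,-6)
river: ρ → (-6,26,8)
river: ρ → (8,22,-12)
river: ρ → (-12,26,4)
river: ρ → (4,22,-24)
river: ρ → (-24,26,2)
river: ρ → (2,26,-24)
river: ρ → (-24,22,4)
river: ρ → (4,26,-12)
river: ρ → (-12,22,8)
river: ρ → (8,26,-6)
river: ρ → (-6,22,16)
river: ρ → (16,10,-12)
river: ρ → (-12,14,14)
ρ-cycle length = 16 (tail of 1 descent step not counted)

16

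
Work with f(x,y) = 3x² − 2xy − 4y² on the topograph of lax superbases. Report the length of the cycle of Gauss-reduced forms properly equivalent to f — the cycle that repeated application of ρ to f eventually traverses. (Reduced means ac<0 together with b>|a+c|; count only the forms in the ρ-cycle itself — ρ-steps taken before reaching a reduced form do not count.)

D = 52, ⌊√D⌋ = 7
descent: ρ → (-4,2,3)  [lands on river]
river: ρ → (3,4,-3)
river: ρ → (-3,2,4)
river: ρ → (4,6,-1)
river: ρ → (-1,6,4)
river: ρ → (4,2,-3)
river: ρ → (-3,4,3)
river: ρ → (3,2,-4)
river: ρ → (-4,6,1)
river: ρ → (1,6,-4)
ρ-cycle length = 10 (tail of 1 descent step not counted)

10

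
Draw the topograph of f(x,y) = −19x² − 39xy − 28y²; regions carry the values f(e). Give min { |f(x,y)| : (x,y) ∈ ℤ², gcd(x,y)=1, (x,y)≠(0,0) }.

translate: b→1 (≡39 mod 38), so (19,39,28)→(19,1,8)
flip: (19,1,8)→(8,-1,19)
reduced (well bottom): (8,-1,19) with a≤c, −a<b≤a
well minimum |f| = |-8| = 8 (negative-definite)

8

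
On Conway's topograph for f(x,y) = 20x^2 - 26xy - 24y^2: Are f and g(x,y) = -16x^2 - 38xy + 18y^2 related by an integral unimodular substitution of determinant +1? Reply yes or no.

D₁ = 2596, D₂ = 2596
river cycle of f (length 34): (-24, 26, 20), (20, 14, -30), (-30, 46, 4), (4, 50, -6), (-6, 46, 20), (20, 34, -18), (-18, 38, 16), (16, 26, -30), (-30, 34, 12), (12, 38, -24), … (24 more)
river cycle of g (length 34): (18, 38, -16), (-16, 26, 30), (30, 34, -12), (-12, 38, 24), (24, 10, -26), (-26, 42, 8), (8, 38, -36), (-36, 34, 10), (10, 46, -12), (-12, 50, 2), … (24 more)
cycles differ ⇒ inequivalent

no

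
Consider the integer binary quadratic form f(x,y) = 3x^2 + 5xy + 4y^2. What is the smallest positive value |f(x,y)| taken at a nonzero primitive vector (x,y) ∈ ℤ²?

translate: b→-1 (≡5 mod 6), so (3,5,4)→(3,-1,2)
flip: (3,-1,2)→(2,1,3)
reduced (well bottom): (2,1,3) with a≤c, −a<b≤a
well minimum = a = 2

2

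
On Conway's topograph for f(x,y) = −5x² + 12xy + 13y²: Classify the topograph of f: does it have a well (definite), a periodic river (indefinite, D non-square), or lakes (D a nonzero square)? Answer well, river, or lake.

D = b²−4ac = 12² − 4·(-5)·13 = 404
D > 0 non-square ⇒ indefinite ⇒ periodic river

river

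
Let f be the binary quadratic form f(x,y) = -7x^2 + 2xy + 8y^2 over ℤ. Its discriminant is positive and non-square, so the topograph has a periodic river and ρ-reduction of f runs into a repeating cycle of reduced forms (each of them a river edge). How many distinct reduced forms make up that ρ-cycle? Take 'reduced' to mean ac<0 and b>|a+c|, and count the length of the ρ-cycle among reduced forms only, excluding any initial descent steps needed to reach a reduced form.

D = 228, ⌊√D⌋ = 15
river: ρ → (8,14,-1)
river: ρ → (-1,14,8)
river: ρ → (8,2,-7)
river: ρ → (-7,12,3)
river: ρ → (3,12,-7)
river: ρ → (-7,2,8)
ρ-cycle length = 6 (tail of 0 descent steps not counted)

6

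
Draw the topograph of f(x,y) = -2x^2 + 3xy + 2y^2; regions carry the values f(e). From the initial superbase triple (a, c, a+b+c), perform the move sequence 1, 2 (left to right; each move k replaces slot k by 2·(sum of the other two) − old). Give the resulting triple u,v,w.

start (-2,2,3) = (f(1,0),f(0,1),f(1,1))
replace slot 1: 2·(2+3) − (-2) = 12 → (12,2,3)
replace slot 2: 2·(12+3) − 2 = 28 → (12,28,3)

12,28,3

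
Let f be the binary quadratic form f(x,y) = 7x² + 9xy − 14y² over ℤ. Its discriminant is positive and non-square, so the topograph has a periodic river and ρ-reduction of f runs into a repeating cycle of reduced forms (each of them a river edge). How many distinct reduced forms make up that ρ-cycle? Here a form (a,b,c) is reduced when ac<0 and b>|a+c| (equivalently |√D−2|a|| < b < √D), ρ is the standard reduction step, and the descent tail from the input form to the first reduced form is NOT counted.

D = 473, ⌊√D⌋ = 21
river: ρ → (-14,19,2)
river: ρ → (2,21,-4)
river: ρ → (-4,19,7)
river: ρ → (7,9,-14)
ρ-cycle length = 4 (tail of 0 descent steps not counted)

4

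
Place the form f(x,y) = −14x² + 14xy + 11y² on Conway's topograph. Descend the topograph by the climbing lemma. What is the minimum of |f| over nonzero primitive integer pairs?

river: ρ → (11,8,-17)
river: ρ → (-17,26,2)
river: ρ → (2,26,-17)
river: ρ → (-17,8,11)
river: ρ → (11,14,-14)
river: ρ → (-14,14,11)
closes: descent 0, river 6
min |a| on river = 2

2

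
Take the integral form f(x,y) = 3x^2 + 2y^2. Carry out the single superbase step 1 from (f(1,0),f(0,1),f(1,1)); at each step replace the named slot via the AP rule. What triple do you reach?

start (3,2,5) = (f(1,0),f(0,1),f(1,1))
replace slot 1: 2·(2+5) − 3 = 11 → (11,2,5)

11,2,5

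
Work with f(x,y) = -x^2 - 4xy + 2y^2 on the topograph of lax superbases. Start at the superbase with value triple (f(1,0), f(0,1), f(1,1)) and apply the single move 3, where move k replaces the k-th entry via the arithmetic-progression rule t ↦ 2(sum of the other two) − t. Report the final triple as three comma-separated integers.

start (-1,2,-3) = (f(1,0),f(0,1),f(1,1))
replace slot 3: 2·((-1)+2) − (-3) = 5 → (-1,2,5)

-1,2,5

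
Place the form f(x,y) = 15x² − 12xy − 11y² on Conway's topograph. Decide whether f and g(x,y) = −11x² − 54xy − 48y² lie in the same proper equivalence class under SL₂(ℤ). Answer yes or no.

D₁ = 804, D₂ = 804
river cycle of f (length 14): (-11, 12, 15), (15, 18, -8), (-8, 14, 19), (19, 24, -3), (-3, 24, 19), (19, 14, -8), (-8, 18, 15), (15, 12, -11), (-11, 10, 16), (16, 22, -5), … (4 more)
river cycle of g (length 14): (-5, 22, 16), (16, 10, -11), (-11, 12, 15), (15, 18, -8), (-8, 14, 19), (19, 24, -3), (-3, 24, 19), (19, 14, -8), (-8, 18, 15), (15, 12, -11), … (4 more)
cycles coincide ⇒ equivalent

yes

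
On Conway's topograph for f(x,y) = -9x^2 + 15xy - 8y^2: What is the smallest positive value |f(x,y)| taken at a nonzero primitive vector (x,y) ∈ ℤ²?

translate: b→3 (≡-15 mod 18), so (9,-15,8)→(9,3,2)
flip: (9,3,2)→(2,-3,9)
translate: b→1 (≡-3 mod 4), so (2,-3,9)→(2,1,8)
reduced (well bottom): (2,1,8) with a≤c, −a<b≤a
well minimum |f| = |-2| = 2 (negative-definite)

2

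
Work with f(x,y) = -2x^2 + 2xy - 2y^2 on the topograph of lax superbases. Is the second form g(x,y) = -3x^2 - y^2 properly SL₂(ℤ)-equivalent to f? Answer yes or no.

D₁ = -12, D₂ = -12
f is negative-definite; reduce −f:
−f: translate: b→2 (≡-2 mod 4), so (2,-2,2)→(2,2,2)
−f: reduced (well bottom): (2,2,2) with a≤c, −a<b≤a
flip sign back: reduced form of f is (-2,-2,-2)
g is negative-definite; reduce −g:
−g: flip: (3,0,1)→(1,0,3)
−g: reduced (well bottom): (1,0,3) with a≤c, −a<b≤a
flip sign back: reduced form of g is (-1,0,-3)
reduced forms (-2, -2, -2) vs (-1, 0, -3) ⇒ inequivalent

no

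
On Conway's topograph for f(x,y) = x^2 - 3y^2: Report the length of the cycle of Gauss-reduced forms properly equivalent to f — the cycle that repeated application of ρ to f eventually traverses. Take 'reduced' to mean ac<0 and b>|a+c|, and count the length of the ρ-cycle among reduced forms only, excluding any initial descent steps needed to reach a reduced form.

D = 12, ⌊√D⌋ = 3
descent: ρ → (-3,0,1)
descent: ρ → (1,2,-2)  [lands on river]
river: ρ → (-2,2,1)
ρ-cycle length = 2 (tail of 2 descent steps not counted)

2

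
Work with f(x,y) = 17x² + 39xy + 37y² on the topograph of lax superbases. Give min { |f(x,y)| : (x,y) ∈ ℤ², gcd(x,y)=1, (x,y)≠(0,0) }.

translate: b→5 (≡39 mod 34), so (17,39,37)→(17,5,15)
flip: (17,5,15)→(15,-5,17)
reduced (well bottom): (15,-5,17) with a≤c, −a<b≤a
well minimum = a = 15

15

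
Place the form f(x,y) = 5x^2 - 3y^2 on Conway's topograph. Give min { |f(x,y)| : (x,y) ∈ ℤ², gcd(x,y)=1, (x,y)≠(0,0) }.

descent: ρ → (-3,6,2)  [lands on river]
river: ρ → (2,6,-3)
closes: descent 1, river 2
min |a| on river = 2

2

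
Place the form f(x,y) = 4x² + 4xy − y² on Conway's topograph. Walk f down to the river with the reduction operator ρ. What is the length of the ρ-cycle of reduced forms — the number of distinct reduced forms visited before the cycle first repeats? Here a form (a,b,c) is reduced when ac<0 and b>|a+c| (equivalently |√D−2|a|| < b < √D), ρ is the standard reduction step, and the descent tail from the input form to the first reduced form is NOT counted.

D = 32, ⌊√D⌋ = 5
river: ρ → (-1,4,4)
river: ρ → (4,4,-1)
ρ-cycle length = 2 (tail of 0 descent steps not counted)

2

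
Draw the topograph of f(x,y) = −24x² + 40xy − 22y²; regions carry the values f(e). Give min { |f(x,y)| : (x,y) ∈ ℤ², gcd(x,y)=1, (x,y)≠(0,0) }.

translate: b→8 (≡-40 mod 48), so (24,-40,22)→(24,8,6)
flip: (24,8,6)→(6,-8,24)
translate: b→4 (≡-8 mod 12), so (6,-8,24)→(6,4,22)
reduced (well bottom): (6,4,22) with a≤c, −a<b≤a
well minimum |f| = |-6| = 6 (negative-definite)

6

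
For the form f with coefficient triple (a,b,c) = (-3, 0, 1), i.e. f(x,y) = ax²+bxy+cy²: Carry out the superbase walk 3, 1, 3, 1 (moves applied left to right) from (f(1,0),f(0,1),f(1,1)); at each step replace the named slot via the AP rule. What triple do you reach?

start (-3,1,-2) = (f(1,0),f(0,1),f(1,1))
replace slot 3: 2·((-3)+1) − (-2) = -2 → (-3,1,-2)
replace slot 1: 2·(1+(-2)) − (-3) = 1 → (1,1,-2)
replace slot 3: 2·(1+1) − (-2) = 6 → (1,1,6)
replace slot 1: 2·(1+6) − 1 = 13 → (13,1,6)

13,1,6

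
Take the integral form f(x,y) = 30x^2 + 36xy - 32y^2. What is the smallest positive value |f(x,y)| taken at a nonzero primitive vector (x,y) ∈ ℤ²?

river: ρ → (-32,28,34)
river: ρ → (34,40,-26)
river: ρ → (-26,64,10)
river: ρ → (10,56,-50)
river: ρ → (-50,44,16)
river: ρ → (16,52,-38)
river: ρ → (-38,24,30)
river: ρ → (30,36,-32)
closes: descent 0, river 8
min |a| on river = 10

10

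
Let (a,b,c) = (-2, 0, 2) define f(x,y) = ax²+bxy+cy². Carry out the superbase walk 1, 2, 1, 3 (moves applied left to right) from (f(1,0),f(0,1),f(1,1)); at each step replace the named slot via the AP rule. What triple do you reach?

start (-2,2,0) = (f(1,0),f(0,1),f(1,1))
replace slot 1: 2·(2+0) − (-2) = 6 → (6,2,0)
replace slot 2: 2·(6+0) − 2 = 10 → (6,10,0)
replace slot 1: 2·(10+0) − 6 = 14 → (14,10,0)
replace slot 3: 2·(14+10) − 0 = 48 → (14,10,48)

14,10,48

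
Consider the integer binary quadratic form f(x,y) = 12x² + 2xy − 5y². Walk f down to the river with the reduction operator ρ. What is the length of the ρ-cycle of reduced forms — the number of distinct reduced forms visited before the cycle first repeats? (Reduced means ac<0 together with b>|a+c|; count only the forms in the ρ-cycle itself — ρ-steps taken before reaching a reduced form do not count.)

D = 244, ⌊√D⌋ = 15
descent: ρ → (-5,8,9)  [lands on river]
river: ρ → (9,10,-4)
river: ρ → (-4,14,3)
river: ρ → (3,10,-12)
river: ρ → (-12,14,1)
river: ρ → (1,14,-12)
river: ρ → (-12,10,3)
river: ρ → (3,14,-4)
river: ρ → (-4,10,9)
river: ρ → (9,8,-5)
river: ρ → (-5,12,5)
river: ρ → (5,8,-9)
river: ρ → (-9,10,4)
river: ρ → (4,14,-3)
river: ρ → (-3,10,12)
river: ρ → (12,14,-1)
river: ρ → (-1,14,12)
river: ρ → (12,10,-3)
river: ρ → (-3,14,4)
river: ρ → (4,10,-9)
river: ρ → (-9,8,5)
river: ρ → (5,12,-5)
ρ-cycle length = 22 (tail of 1 descent step not counted)

22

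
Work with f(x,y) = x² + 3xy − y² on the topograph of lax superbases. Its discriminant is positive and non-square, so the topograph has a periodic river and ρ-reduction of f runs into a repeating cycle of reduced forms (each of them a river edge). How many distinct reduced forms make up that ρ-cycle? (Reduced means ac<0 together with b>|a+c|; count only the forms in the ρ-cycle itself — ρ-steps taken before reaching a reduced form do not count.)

D = 13, ⌊√D⌋ = 3
river: ρ → (-1,3,1)
river: ρ → (1,3,-1)
ρ-cycle length = 2 (tail of 0 descent steps not counted)

2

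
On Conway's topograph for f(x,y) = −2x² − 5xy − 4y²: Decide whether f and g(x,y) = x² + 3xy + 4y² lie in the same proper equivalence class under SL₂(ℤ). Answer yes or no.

D₁ = -7, D₂ = -7
f is negative-definite; reduce −f:
−f: translate: b→1 (≡5 mod 4), so (2,5,4)→(2,1,1)
−f: flip: (2,1,1)→(1,-1,2)
−f: translate: b→1 (≡-1 mod 2), so (1,-1,2)→(1,1,2)
−f: reduced (well bottom): (1,1,2) with a≤c, −a<b≤a
flip sign back: reduced form of f is (-1,-1,-2)
g: translate: b→1 (≡3 mod 2), so (1,3,4)→(1,1,2)
g: reduced (well bottom): (1,1,2) with a≤c, −a<b≤a
reduced forms (-1, -1, -2) vs (1, 1, 2) ⇒ inequivalent

no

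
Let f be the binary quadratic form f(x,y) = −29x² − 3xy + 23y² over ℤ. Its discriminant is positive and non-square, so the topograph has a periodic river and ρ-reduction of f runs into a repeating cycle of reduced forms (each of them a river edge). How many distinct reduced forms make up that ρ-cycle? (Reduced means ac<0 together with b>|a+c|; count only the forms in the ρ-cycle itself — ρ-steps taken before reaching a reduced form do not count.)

D = 2677, ⌊√D⌋ = 51
descent: ρ → (23,49,-3)  [lands on river]
river: ρ → (-3,47,39)
river: ρ → (39,31,-11)
river: ρ → (-11,35,33)
river: ρ → (33,31,-13)
river: ρ → (-13,47,9)
river: ρ → (9,43,-23)
river: ρ → (-23,49,3)
river: ρ → (3,47,-39)
river: ρ → (-39,31,11)
river: ρ → (11,35,-33)
river: ρ → (-33,31,13)
river: ρ → (13,47,-9)
river: ρ → (-9,43,23)
ρ-cycle length = 14 (tail of 1 descent step not counted)

14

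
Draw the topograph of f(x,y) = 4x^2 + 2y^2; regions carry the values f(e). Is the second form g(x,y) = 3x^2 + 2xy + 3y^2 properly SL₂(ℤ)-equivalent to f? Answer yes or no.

D₁ = -32, D₂ = -32
f: flip: (4,0,2)→(2,0,4)
f: reduced (well bottom): (2,0,4) with a≤c, −a<b≤a
g: reduced (well bottom): (3,2,3) with a≤c, −a<b≤a
reduced forms (2, 0, 4) vs (3, 2, 3) ⇒ inequivalent

no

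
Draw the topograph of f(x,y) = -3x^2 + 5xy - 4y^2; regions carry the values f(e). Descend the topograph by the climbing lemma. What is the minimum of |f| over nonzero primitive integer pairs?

translate: b→1 (≡-5 mod 6), so (3,-5,4)→(3,1,2)
flip: (3,1,2)→(2,-1,3)
reduced (well bottom): (2,-1,3) with a≤c, −a<b≤a
well minimum |f| = |-2| = 2 (negative-definite)

2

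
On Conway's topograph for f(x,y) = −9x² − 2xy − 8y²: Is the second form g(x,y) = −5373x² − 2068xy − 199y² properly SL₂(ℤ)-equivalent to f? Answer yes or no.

D₁ = -284, D₂ = -284
f is negative-definite; reduce −f:
−f: flip: (9,2,8)→(8,-2,9)
−f: reduced (well bottom): (8,-2,9) with a≤c, −a<b≤a
flip sign back: reduced form of f is (-8,2,-9)
g is negative-definite; reduce −g:
−g: flip: (5373,2068,199)→(199,-2068,5373)
−g: translate: b→-78 (≡-2068 mod 398), so (199,-2068,5373)→(199,-78,8)
−g: flip: (199,-78,8)→(8,78,199)
−g: translate: b→-2 (≡78 mod 16), so (8,78,199)→(8,-2,9)
−g: reduced (well bottom): (8,-2,9) with a≤c, −a<b≤a
flip sign back: reduced form of g is (-8,2,-9)
reduced forms (-8, 2, -9) vs (-8, 2, -9) ⇒ equivalent

yes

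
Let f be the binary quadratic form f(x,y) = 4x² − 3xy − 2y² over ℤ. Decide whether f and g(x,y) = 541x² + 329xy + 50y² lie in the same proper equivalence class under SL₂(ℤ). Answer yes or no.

D₁ = 41, D₂ = 41
river cycle of f (length 10): (-2, 3, 4), (4, 5, -1), (-1, 5, 4), (4, 3, -2), (-2, 5, 2), (2, 3, -4), (-4, 5, 1), (1, 5, -4), (-4, 3, 2), (2, 5, -2)
river cycle of g (length 10): (4, 5, -1), (-1, 5, 4), (4, 3, -2), (-2, 5, 2), (2, 3, -4), (-4, 5, 1), (1, 5, -4), (-4, 3, 2), (2, 5, -2), (-2, 3, 4)
cycles coincide ⇒ equivalent

yes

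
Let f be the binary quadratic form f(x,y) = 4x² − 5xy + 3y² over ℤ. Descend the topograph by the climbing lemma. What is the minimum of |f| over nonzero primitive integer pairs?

translate: b→3 (≡-5 mod 8), so (4,-5,3)→(4,3,2)
flip: (4,3,2)→(2,-3,4)
translate: b→1 (≡-3 mod 4), so (2,-3,4)→(2,1,3)
reduced (well bottom): (2,1,3) with a≤c, −a<b≤a
well minimum = a = 2

2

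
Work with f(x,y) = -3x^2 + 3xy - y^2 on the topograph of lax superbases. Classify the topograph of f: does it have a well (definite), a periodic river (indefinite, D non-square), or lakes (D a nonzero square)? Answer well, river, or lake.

D = b²−4ac = 3² − 4·(-3)·(-1) = -3
D < 0 ⇒ definite ⇒ every region one sign ⇒ single well

well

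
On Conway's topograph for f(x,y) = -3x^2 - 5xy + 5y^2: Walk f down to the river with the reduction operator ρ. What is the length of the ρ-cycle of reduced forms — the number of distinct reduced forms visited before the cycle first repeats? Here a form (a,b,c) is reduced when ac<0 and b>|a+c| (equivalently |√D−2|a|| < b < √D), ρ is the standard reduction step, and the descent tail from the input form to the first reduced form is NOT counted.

D = 85, ⌊√D⌋ = 9
descent: ρ → (5,5,-3)  [lands on river]
river: ρ → (-3,7,3)
river: ρ → (3,5,-5)
river: ρ → (-5,5,3)
river: ρ → (3,7,-3)
river: ρ → (-3,5,5)
ρ-cycle length = 6 (tail of 1 descent step not counted)

6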